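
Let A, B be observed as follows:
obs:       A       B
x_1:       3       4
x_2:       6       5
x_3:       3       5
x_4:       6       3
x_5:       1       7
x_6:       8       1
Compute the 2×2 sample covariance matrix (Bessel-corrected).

Step 1 — column means:
  mean(A) = (3 + 6 + 3 + 6 + 1 + 8) / 6 = 27/6 = 4.5
  mean(B) = (4 + 5 + 5 + 3 + 7 + 1) / 6 = 25/6 = 4.1667

Step 2 — sample covariance S[i,j] = (1/(n-1)) · Σ_k (x_{k,i} - mean_i) · (x_{k,j} - mean_j), with n-1 = 5.
  S[A,A] = ((-1.5)·(-1.5) + (1.5)·(1.5) + (-1.5)·(-1.5) + (1.5)·(1.5) + (-3.5)·(-3.5) + (3.5)·(3.5)) / 5 = 33.5/5 = 6.7
  S[A,B] = ((-1.5)·(-0.1667) + (1.5)·(0.8333) + (-1.5)·(0.8333) + (1.5)·(-1.1667) + (-3.5)·(2.8333) + (3.5)·(-3.1667)) / 5 = -22.5/5 = -4.5
  S[B,B] = ((-0.1667)·(-0.1667) + (0.8333)·(0.8333) + (0.8333)·(0.8333) + (-1.1667)·(-1.1667) + (2.8333)·(2.8333) + (-3.1667)·(-3.1667)) / 5 = 20.8333/5 = 4.1667

S is symmetric (S[j,i] = S[i,j]). Assembling:

S = [[6.7, -4.5],
 [-4.5, 4.1667]]


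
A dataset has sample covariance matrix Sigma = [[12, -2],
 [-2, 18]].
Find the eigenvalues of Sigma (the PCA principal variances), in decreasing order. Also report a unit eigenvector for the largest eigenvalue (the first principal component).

Step 1 — characteristic polynomial of 2×2 Sigma:
  det(Sigma - λI) = λ² - trace · λ + det = 0.
  trace = 12 + 18 = 30, det = 12·18 - (-2)² = 212.
Step 2 — discriminant:
  Δ = trace² - 4·det = 900 - 848 = 52.
Step 3 — eigenvalues:
  λ = (trace ± √Δ)/2 = (30 ± 7.2111)/2,
  λ_1 = 18.6056,  λ_2 = 11.3944.

Step 4 — unit eigenvector for λ_1: solve (Sigma - λ_1 I)v = 0. First row:
  (12 - 18.6056)·v_x + (-2)·v_y = 0, i.e. (-6.6056)·v_x + (-2)·v_y = 0,
  so v ∝ (b, λ_1 - a) = (-2, 6.6056); multiply by -1 so the first entry is positive: u = (2, -6.6056).
  ||u|| = √((2)² + (-6.6056)²) = √(47.6333) ≈ 6.9017,
  v_1 = u/||u|| ≈ (0.2898, -0.9571) (||v_1|| = 1).

λ_1 = 18.6056,  λ_2 = 11.3944;  v_1 ≈ (0.2898, -0.9571)


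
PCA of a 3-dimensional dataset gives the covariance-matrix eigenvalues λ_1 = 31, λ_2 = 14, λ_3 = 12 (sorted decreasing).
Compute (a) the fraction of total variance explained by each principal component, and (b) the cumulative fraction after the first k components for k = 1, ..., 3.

Step 1 — total variance = trace(Sigma) = Σ λ_i = 31 + 14 + 12 = 57.

Step 2 — fraction explained by component i = λ_i / Σ λ:
  PC1: 31/57 = 0.5439
  PC2: 14/57 = 0.2456
  PC3: 12/57 = 0.2105

Step 3 — cumulative fraction after k components = (λ_1 + ... + λ_k) / Σ λ:
  k = 1: 31/57 = 0.5439
  k = 2: (31 + 14)/57 = 45/57 = 0.7895
  k = 3: (31 + 14 + 12)/57 = 57/57 = 1

Summary (fraction, with percent):

explained: PC1 0.5439 (54.39%), PC2 0.2456 (24.56%), PC3 0.2105 (21.05%);  cumulative: 0.5439, 0.7895, 1


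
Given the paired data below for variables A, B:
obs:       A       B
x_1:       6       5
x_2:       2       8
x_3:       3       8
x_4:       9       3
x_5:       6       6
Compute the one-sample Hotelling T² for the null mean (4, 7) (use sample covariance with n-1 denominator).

Step 1 — sample mean vector:
  mean(A) = (6 + 2 + 3 + 9 + 6) / 5 = 26/5 = 5.2
  mean(B) = (5 + 8 + 8 + 3 + 6) / 5 = 30/5 = 6
  x̄ = (5.2, 6),  deviation x̄ - mu_0 = (5.2, 6) - (4, 7) = (1.2, -1).

Step 2 — sample covariance matrix, S[i,j] = (1/(n-1)) · Σ_k (x_{k,i} - mean_i) · (x_{k,j} - mean_j), divisor n-1 = 4:
  S[A,A] = ((0.8)·(0.8) + (-3.2)·(-3.2) + (-2.2)·(-2.2) + (3.8)·(3.8) + (0.8)·(0.8)) / 4 = 30.8/4 = 7.7
  S[A,B] = ((0.8)·(-1) + (-3.2)·(2) + (-2.2)·(2) + (3.8)·(-3) + (0.8)·(0)) / 4 = -23/4 = -5.75
  S[B,B] = ((-1)·(-1) + (2)·(2) + (2)·(2) + (-3)·(-3) + (0)·(0)) / 4 = 18/4 = 4.5
  S = [[7.7, -5.75],
 [-5.75, 4.5]].

Step 3 — invert S. det(S) = 7.7·4.5 - (-5.75)² = 1.5875.
  S^{-1} = (1/det) · [[d, -b], [-b, a]] = [[2.8346, 3.622],
 [3.622, 4.8504]].

Step 4 — quadratic form (x̄ - mu_0)^T · S^{-1} · (x̄ - mu_0):
  S^{-1} · (x̄ - mu_0) = (-0.2205, -0.5039),
  (x̄ - mu_0)^T · [...] = (1.2)·(-0.2205) + (-1)·(-0.5039) = 0.2394.

Step 5 — scale by n: T² = 5 · 0.2394 = 1.1969.

T² ≈ 1.1969


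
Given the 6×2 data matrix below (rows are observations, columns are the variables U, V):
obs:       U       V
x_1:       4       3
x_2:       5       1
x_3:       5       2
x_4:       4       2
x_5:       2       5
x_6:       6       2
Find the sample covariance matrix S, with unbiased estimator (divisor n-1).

Step 1 — column means:
  mean(U) = (4 + 5 + 5 + 4 + 2 + 6) / 6 = 26/6 = 4.3333
  mean(V) = (3 + 1 + 2 + 2 + 5 + 2) / 6 = 15/6 = 2.5

Step 2 — sample covariance S[i,j] = (1/(n-1)) · Σ_k (x_{k,i} - mean_i) · (x_{k,j} - mean_j), with n-1 = 5.
  S[U,U] = ((-0.3333)·(-0.3333) + (0.6667)·(0.6667) + (0.6667)·(0.6667) + (-0.3333)·(-0.3333) + (-2.3333)·(-2.3333) + (1.6667)·(1.6667)) / 5 = 9.3333/5 = 1.8667
  S[U,V] = ((-0.3333)·(0.5) + (0.6667)·(-1.5) + (0.6667)·(-0.5) + (-0.3333)·(-0.5) + (-2.3333)·(2.5) + (1.6667)·(-0.5)) / 5 = -8/5 = -1.6
  S[V,V] = ((0.5)·(0.5) + (-1.5)·(-1.5) + (-0.5)·(-0.5) + (-0.5)·(-0.5) + (2.5)·(2.5) + (-0.5)·(-0.5)) / 5 = 9.5/5 = 1.9

S is symmetric (S[j,i] = S[i,j]). Assembling:

S = [[1.8667, -1.6],
 [-1.6, 1.9]]


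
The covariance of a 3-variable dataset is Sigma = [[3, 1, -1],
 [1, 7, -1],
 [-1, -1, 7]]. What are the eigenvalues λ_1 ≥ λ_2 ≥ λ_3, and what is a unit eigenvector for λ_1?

Step 1 — characteristic polynomial p(λ) = det(λI - Sigma) = λ³ - tr·λ² + c_1·λ - det, where tr = trace, c_1 = sum of the principal 2×2 minors, det = det(Sigma):
  tr = 3 + 7 + 7 = 17,
  c_1 = (3·7 - (1)²) + (3·7 - (-1)²) + (7·7 - (-1)²) = 20 + 20 + 48 = 88,
  det = 3·(7·7 - (-1)²) - (1)·((1)·7 - (-1)·(-1)) + (-1)·((1)·(-1) - 7·(-1)) = 3·(48) - (1)·(6) + (-1)·(6) = 132.
  So p(λ) = λ³ - 17λ² + 88λ - 132.
Step 2 — look for an integer root (rational root theorem: any rational root is an integer divisor of 132). Testing λ = 6:
  p(6) = 216 - 612 + 528 - 132 = 0  ✓
  Dividing out (λ - 6): p(λ) = (λ - 6)(λ² - 11λ + 22).
Step 3 — remaining eigenvalues from the quadratic λ² - 11λ + 22 = 0:
  Δ = 11² - 4·22 = 121 - 88 = 33,  λ = (11 ± √33)/2 = (11 ± 5.7446)/2 ≈ 8.3723 or 2.6277.
  Sorted: λ_1 = 8.3723,  λ_2 = 6,  λ_3 = 2.6277  (check: sum = 17 = tr ✓).

Step 4 — unit eigenvector for λ_1 ≈ 8.3723: v spans the null space of (Sigma - λ_1 I), whose rows are
  r_1 = (-5.3723, 1, -1),  r_2 = (1, -1.3723, -1),  r_3 = (-1, -1, -1.3723).
  v is orthogonal to every row, so take v ∝ r_1 × r_2 = ((1)·(-1) - (-1)·(-1.3723), (-1)·(1) - (-5.3723)·(-1), (-5.3723)·(-1.3723) - (1)·(1)) ≈ (-2.3723, -6.3723, 6.3723).
  Rescale (multiply by -1 so the first nonzero entry is positive): u = (2.3723, 6.3723, -6.3723).
  ||u|| = √((2.3723)² + (6.3723)² + (-6.3723)²) = √(86.8397) ≈ 9.3188,  v_1 = u/||u|| ≈ (0.2546, 0.6838, -0.6838) (||v_1|| = 1).

λ_1 = 8.3723,  λ_2 = 6,  λ_3 = 2.6277;  v_1 ≈ (0.2546, 0.6838, -0.6838)


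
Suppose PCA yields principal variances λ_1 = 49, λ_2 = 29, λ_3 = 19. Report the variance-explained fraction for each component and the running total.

Step 1 — total variance = trace(Sigma) = Σ λ_i = 49 + 29 + 19 = 97.

Step 2 — fraction explained by component i = λ_i / Σ λ:
  PC1: 49/97 = 0.5052
  PC2: 29/97 = 0.299
  PC3: 19/97 = 0.1959

Step 3 — cumulative fraction after k components = (λ_1 + ... + λ_k) / Σ λ:
  k = 1: 49/97 = 0.5052
  k = 2: (49 + 29)/97 = 78/97 = 0.8041
  k = 3: (49 + 29 + 19)/97 = 97/97 = 1

Summary (fraction, with percent):

explained: PC1 0.5052 (50.52%), PC2 0.299 (29.9%), PC3 0.1959 (19.59%);  cumulative: 0.5052, 0.8041, 1


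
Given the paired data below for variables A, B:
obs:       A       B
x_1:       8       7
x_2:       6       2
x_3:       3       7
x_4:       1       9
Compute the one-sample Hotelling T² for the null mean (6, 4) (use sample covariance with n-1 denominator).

Step 1 — sample mean vector:
  mean(A) = (8 + 6 + 3 + 1) / 4 = 18/4 = 4.5
  mean(B) = (7 + 2 + 7 + 9) / 4 = 25/4 = 6.25
  x̄ = (4.5, 6.25),  deviation x̄ - mu_0 = (4.5, 6.25) - (6, 4) = (-1.5, 2.25).

Step 2 — sample covariance matrix, S[i,j] = (1/(n-1)) · Σ_k (x_{k,i} - mean_i) · (x_{k,j} - mean_j), divisor n-1 = 3:
  S[A,A] = ((3.5)·(3.5) + (1.5)·(1.5) + (-1.5)·(-1.5) + (-3.5)·(-3.5)) / 3 = 29/3 = 9.6667
  S[A,B] = ((3.5)·(0.75) + (1.5)·(-4.25) + (-1.5)·(0.75) + (-3.5)·(2.75)) / 3 = -14.5/3 = -4.8333
  S[B,B] = ((0.75)·(0.75) + (-4.25)·(-4.25) + (0.75)·(0.75) + (2.75)·(2.75)) / 3 = 26.75/3 = 8.9167
  S = [[9.6667, -4.8333],
 [-4.8333, 8.9167]].

Step 3 — invert S. det(S) = 9.6667·8.9167 - (-4.8333)² = 62.8333.
  S^{-1} = (1/det) · [[d, -b], [-b, a]] = [[0.1419, 0.0769],
 [0.0769, 0.1538]].

Step 4 — quadratic form (x̄ - mu_0)^T · S^{-1} · (x̄ - mu_0):
  S^{-1} · (x̄ - mu_0) = (-0.0398, 0.2308),
  (x̄ - mu_0)^T · [...] = (-1.5)·(-0.0398) + (2.25)·(0.2308) = 0.5789.

Step 5 — scale by n: T² = 4 · 0.5789 = 2.3156.

T² ≈ 2.3156


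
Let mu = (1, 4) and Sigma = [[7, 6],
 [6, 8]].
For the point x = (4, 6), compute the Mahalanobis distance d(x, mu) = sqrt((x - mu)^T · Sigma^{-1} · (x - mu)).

Step 1 — centre the observation: (x - mu) = (3, 2).

Step 2 — invert Sigma. det(Sigma) = 7·8 - (6)² = 20.
  Sigma^{-1} = (1/det) · [[d, -b], [-b, a]] = [[0.4, -0.3],
 [-0.3, 0.35]].

Step 3 — form the quadratic (x - mu)^T · Sigma^{-1} · (x - mu):
  Sigma^{-1} · (x - mu) = (0.6, -0.2).
  (x - mu)^T · [Sigma^{-1} · (x - mu)] = (3)·(0.6) + (2)·(-0.2) = 1.4.

Step 4 — take square root: d = √(1.4) ≈ 1.1832.

d(x, mu) = √(1.4) ≈ 1.1832


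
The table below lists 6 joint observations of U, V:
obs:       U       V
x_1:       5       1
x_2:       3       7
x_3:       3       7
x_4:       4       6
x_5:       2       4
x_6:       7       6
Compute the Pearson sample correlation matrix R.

Step 1 — column means:
  mean(U) = (5 + 3 + 3 + 4 + 2 + 7) / 6 = 24/6 = 4
  mean(V) = (1 + 7 + 7 + 6 + 4 + 6) / 6 = 31/6 = 5.1667

Step 2 — sample variances and covariances s[i,j] = (1/(n-1)) · Σ_k (x_{k,i} - mean_i) · (x_{k,j} - mean_j), with n-1 = 5:
  s[U,U] = ((1)·(1) + (-1)·(-1) + (-1)·(-1) + (0)·(0) + (-2)·(-2) + (3)·(3)) / 5 = 16/5 = 3.2
  s[U,V] = ((1)·(-4.1667) + (-1)·(1.8333) + (-1)·(1.8333) + (0)·(0.8333) + (-2)·(-1.1667) + (3)·(0.8333)) / 5 = -3/5 = -0.6
  s[V,V] = ((-4.1667)·(-4.1667) + (1.8333)·(1.8333) + (1.8333)·(1.8333) + (0.8333)·(0.8333) + (-1.1667)·(-1.1667) + (0.8333)·(0.8333)) / 5 = 26.8333/5 = 5.3667
  Sample standard deviations s_i = √(s[i,i]):
  s(U) = √(3.2) = 1.7889
  s(V) = √(5.3667) = 2.3166

Step 3 — r_{ij} = s_{ij} / (s_i · s_j):
  r[U,U] = 1 (diagonal).
  r[U,V] = -0.6 / (1.7889 · 2.3166) = -0.6 / 4.1441 = -0.1448
  r[V,V] = 1 (diagonal).

R is symmetric with unit diagonal. Assembling:

R = [[1, -0.1448],
 [-0.1448, 1]]


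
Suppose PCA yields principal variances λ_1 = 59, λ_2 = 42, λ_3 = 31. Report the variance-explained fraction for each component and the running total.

Step 1 — total variance = trace(Sigma) = Σ λ_i = 59 + 42 + 31 = 132.

Step 2 — fraction explained by component i = λ_i / Σ λ:
  PC1: 59/132 = 0.447
  PC2: 42/132 = 0.3182
  PC3: 31/132 = 0.2348

Step 3 — cumulative fraction after k components = (λ_1 + ... + λ_k) / Σ λ:
  k = 1: 59/132 = 0.447
  k = 2: (59 + 42)/132 = 101/132 = 0.7652
  k = 3: (59 + 42 + 31)/132 = 132/132 = 1

Summary (fraction, with percent):

explained: PC1 0.447 (44.7%), PC2 0.3182 (31.82%), PC3 0.2348 (23.48%);  cumulative: 0.447, 0.7652, 1


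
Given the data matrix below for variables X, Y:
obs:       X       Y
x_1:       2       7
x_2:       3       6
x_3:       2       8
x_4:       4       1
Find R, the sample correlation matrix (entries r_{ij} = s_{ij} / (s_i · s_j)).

Step 1 — column means:
  mean(X) = (2 + 3 + 2 + 4) / 4 = 11/4 = 2.75
  mean(Y) = (7 + 6 + 8 + 1) / 4 = 22/4 = 5.5

Step 2 — sample variances and covariances s[i,j] = (1/(n-1)) · Σ_k (x_{k,i} - mean_i) · (x_{k,j} - mean_j), with n-1 = 3:
  s[X,X] = ((-0.75)·(-0.75) + (0.25)·(0.25) + (-0.75)·(-0.75) + (1.25)·(1.25)) / 3 = 2.75/3 = 0.9167
  s[X,Y] = ((-0.75)·(1.5) + (0.25)·(0.5) + (-0.75)·(2.5) + (1.25)·(-4.5)) / 3 = -8.5/3 = -2.8333
  s[Y,Y] = ((1.5)·(1.5) + (0.5)·(0.5) + (2.5)·(2.5) + (-4.5)·(-4.5)) / 3 = 29/3 = 9.6667
  Sample standard deviations s_i = √(s[i,i]):
  s(X) = √(0.9167) = 0.9574
  s(Y) = √(9.6667) = 3.1091

Step 3 — r_{ij} = s_{ij} / (s_i · s_j):
  r[X,X] = 1 (diagonal).
  r[X,Y] = -2.8333 / (0.9574 · 3.1091) = -2.8333 / 2.9768 = -0.9518
  r[Y,Y] = 1 (diagonal).

R is symmetric with unit diagonal. Assembling:

R = [[1, -0.9518],
 [-0.9518, 1]]


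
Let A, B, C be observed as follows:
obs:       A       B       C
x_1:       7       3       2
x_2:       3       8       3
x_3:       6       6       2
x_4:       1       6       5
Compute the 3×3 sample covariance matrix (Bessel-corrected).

Step 1 — column means:
  mean(A) = (7 + 3 + 6 + 1) / 4 = 17/4 = 4.25
  mean(B) = (3 + 8 + 6 + 6) / 4 = 23/4 = 5.75
  mean(C) = (2 + 3 + 2 + 5) / 4 = 12/4 = 3

Step 2 — sample covariance S[i,j] = (1/(n-1)) · Σ_k (x_{k,i} - mean_i) · (x_{k,j} - mean_j), with n-1 = 3.
  S[A,A] = ((2.75)·(2.75) + (-1.25)·(-1.25) + (1.75)·(1.75) + (-3.25)·(-3.25)) / 3 = 22.75/3 = 7.5833
  S[A,B] = ((2.75)·(-2.75) + (-1.25)·(2.25) + (1.75)·(0.25) + (-3.25)·(0.25)) / 3 = -10.75/3 = -3.5833
  S[A,C] = ((2.75)·(-1) + (-1.25)·(0) + (1.75)·(-1) + (-3.25)·(2)) / 3 = -11/3 = -3.6667
  S[B,B] = ((-2.75)·(-2.75) + (2.25)·(2.25) + (0.25)·(0.25) + (0.25)·(0.25)) / 3 = 12.75/3 = 4.25
  S[B,C] = ((-2.75)·(-1) + (2.25)·(0) + (0.25)·(-1) + (0.25)·(2)) / 3 = 3/3 = 1
  S[C,C] = ((-1)·(-1) + (0)·(0) + (-1)·(-1) + (2)·(2)) / 3 = 6/3 = 2

S is symmetric (S[j,i] = S[i,j]). Assembling:

S = [[7.5833, -3.5833, -3.6667],
 [-3.5833, 4.25, 1],
 [-3.6667, 1, 2]]


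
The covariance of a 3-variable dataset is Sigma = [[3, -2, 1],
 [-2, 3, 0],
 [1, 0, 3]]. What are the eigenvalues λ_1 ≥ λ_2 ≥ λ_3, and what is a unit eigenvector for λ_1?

Step 1 — characteristic polynomial p(λ) = det(λI - Sigma) = λ³ - tr·λ² + c_1·λ - det, where tr = trace, c_1 = sum of the principal 2×2 minors, det = det(Sigma):
  tr = 3 + 3 + 3 = 9,
  c_1 = (3·3 - (-2)²) + (3·3 - (1)²) + (3·3 - (0)²) = 5 + 8 + 9 = 22,
  det = 3·(3·3 - (0)²) - (-2)·((-2)·3 - (0)·(1)) + (1)·((-2)·(0) - 3·(1)) = 3·(9) - (-2)·(-6) + (1)·(-3) = 12.
  So p(λ) = λ³ - 9λ² + 22λ - 12.
Step 2 — look for an integer root (rational root theorem: any rational root is an integer divisor of 12). Testing λ = 3:
  p(3) = 27 - 81 + 66 - 12 = 0  ✓
  Dividing out (λ - 3): p(λ) = (λ - 3)(λ² - 6λ + 4).
Step 3 — remaining eigenvalues from the quadratic λ² - 6λ + 4 = 0:
  Δ = 6² - 4·4 = 36 - 16 = 20,  λ = (6 ± √20)/2 = (6 ± 4.4721)/2 ≈ 5.2361 or 0.7639.
  Sorted: λ_1 = 5.2361,  λ_2 = 3,  λ_3 = 0.7639  (check: sum = 9 = tr ✓).

Step 4 — unit eigenvector for λ_1 ≈ 5.2361: v spans the null space of (Sigma - λ_1 I), whose rows are
  r_1 = (-2.2361, -2, 1),  r_2 = (-2, -2.2361, 0),  r_3 = (1, 0, -2.2361).
  v is orthogonal to every row, so take v ∝ r_1 × r_2 = ((-2)·(0) - (1)·(-2.2361), (1)·(-2) - (-2.2361)·(0), (-2.2361)·(-2.2361) - (-2)·(-2)) ≈ (2.2361, -2, 1).
  Let u = (2.2361, -2, 1).
  ||u|| = √((2.2361)² + (-2)² + (1)²) = √(10) ≈ 3.1623,  v_1 = u/||u|| ≈ (0.7071, -0.6325, 0.3162) (||v_1|| = 1).

λ_1 = 5.2361,  λ_2 = 3,  λ_3 = 0.7639;  v_1 ≈ (0.7071, -0.6325, 0.3162)


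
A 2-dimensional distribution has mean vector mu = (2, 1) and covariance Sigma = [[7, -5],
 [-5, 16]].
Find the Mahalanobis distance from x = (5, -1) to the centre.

Step 1 — centre the observation: (x - mu) = (3, -2).

Step 2 — invert Sigma. det(Sigma) = 7·16 - (-5)² = 87.
  Sigma^{-1} = (1/det) · [[d, -b], [-b, a]] = [[0.1839, 0.0575],
 [0.0575, 0.0805]].

Step 3 — form the quadratic (x - mu)^T · Sigma^{-1} · (x - mu):
  Sigma^{-1} · (x - mu) = (0.4368, 0.0115).
  (x - mu)^T · [Sigma^{-1} · (x - mu)] = (3)·(0.4368) + (-2)·(0.0115) = 1.2874.

Step 4 — take square root: d = √(1.2874) ≈ 1.1346.

d(x, mu) = √(1.2874) ≈ 1.1346


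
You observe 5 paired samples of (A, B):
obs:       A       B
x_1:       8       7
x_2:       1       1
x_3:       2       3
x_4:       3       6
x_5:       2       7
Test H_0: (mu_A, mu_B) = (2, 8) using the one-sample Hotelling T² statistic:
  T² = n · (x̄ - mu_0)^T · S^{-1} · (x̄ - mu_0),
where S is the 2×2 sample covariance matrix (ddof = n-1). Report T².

Step 1 — sample mean vector:
  mean(A) = (8 + 1 + 2 + 3 + 2) / 5 = 16/5 = 3.2
  mean(B) = (7 + 1 + 3 + 6 + 7) / 5 = 24/5 = 4.8
  x̄ = (3.2, 4.8),  deviation x̄ - mu_0 = (3.2, 4.8) - (2, 8) = (1.2, -3.2).

Step 2 — sample covariance matrix, S[i,j] = (1/(n-1)) · Σ_k (x_{k,i} - mean_i) · (x_{k,j} - mean_j), divisor n-1 = 4:
  S[A,A] = ((4.8)·(4.8) + (-2.2)·(-2.2) + (-1.2)·(-1.2) + (-0.2)·(-0.2) + (-1.2)·(-1.2)) / 4 = 30.8/4 = 7.7
  S[A,B] = ((4.8)·(2.2) + (-2.2)·(-3.8) + (-1.2)·(-1.8) + (-0.2)·(1.2) + (-1.2)·(2.2)) / 4 = 18.2/4 = 4.55
  S[B,B] = ((2.2)·(2.2) + (-3.8)·(-3.8) + (-1.8)·(-1.8) + (1.2)·(1.2) + (2.2)·(2.2)) / 4 = 28.8/4 = 7.2
  S = [[7.7, 4.55],
 [4.55, 7.2]].

Step 3 — invert S. det(S) = 7.7·7.2 - (4.55)² = 34.7375.
  S^{-1} = (1/det) · [[d, -b], [-b, a]] = [[0.2073, -0.131],
 [-0.131, 0.2217]].

Step 4 — quadratic form (x̄ - mu_0)^T · S^{-1} · (x̄ - mu_0):
  S^{-1} · (x̄ - mu_0) = (0.6679, -0.8665),
  (x̄ - mu_0)^T · [...] = (1.2)·(0.6679) + (-3.2)·(-0.8665) = 3.5742.

Step 5 — scale by n: T² = 5 · 3.5742 = 17.8712.

T² ≈ 17.8712


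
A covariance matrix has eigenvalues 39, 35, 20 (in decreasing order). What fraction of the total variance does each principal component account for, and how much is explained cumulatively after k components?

Step 1 — total variance = trace(Sigma) = Σ λ_i = 39 + 35 + 20 = 94.

Step 2 — fraction explained by component i = λ_i / Σ λ:
  PC1: 39/94 = 0.4149
  PC2: 35/94 = 0.3723
  PC3: 20/94 = 0.2128

Step 3 — cumulative fraction after k components = (λ_1 + ... + λ_k) / Σ λ:
  k = 1: 39/94 = 0.4149
  k = 2: (39 + 35)/94 = 74/94 = 0.7872
  k = 3: (39 + 35 + 20)/94 = 94/94 = 1

Summary (fraction, with percent):

explained: PC1 0.4149 (41.49%), PC2 0.3723 (37.23%), PC3 0.2128 (21.28%);  cumulative: 0.4149, 0.7872, 1


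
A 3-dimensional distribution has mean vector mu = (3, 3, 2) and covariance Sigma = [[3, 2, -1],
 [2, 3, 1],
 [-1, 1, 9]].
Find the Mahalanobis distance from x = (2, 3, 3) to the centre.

Step 1 — centre the observation: (x - mu) = (-1, 0, 1).

Step 2 — invert Sigma (cofactor / det for 3×3, or solve directly):
  Sigma^{-1} = [[0.7429, -0.5429, 0.1429],
 [-0.5429, 0.7429, -0.1429],
 [0.1429, -0.1429, 0.1429]].

Step 3 — form the quadratic (x - mu)^T · Sigma^{-1} · (x - mu):
  Sigma^{-1} · (x - mu) = (-0.6, 0.4, 0).
  (x - mu)^T · [Sigma^{-1} · (x - mu)] = (-1)·(-0.6) + (0)·(0.4) + (1)·(0) = 0.6.

Step 4 — take square root: d = √(0.6) ≈ 0.7746.

d(x, mu) = √(0.6) ≈ 0.7746


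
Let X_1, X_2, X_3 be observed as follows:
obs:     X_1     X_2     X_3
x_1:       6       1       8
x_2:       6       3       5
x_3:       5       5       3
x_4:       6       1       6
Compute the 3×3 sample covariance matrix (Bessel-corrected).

Step 1 — column means:
  mean(X_1) = (6 + 6 + 5 + 6) / 4 = 23/4 = 5.75
  mean(X_2) = (1 + 3 + 5 + 1) / 4 = 10/4 = 2.5
  mean(X_3) = (8 + 5 + 3 + 6) / 4 = 22/4 = 5.5

Step 2 — sample covariance S[i,j] = (1/(n-1)) · Σ_k (x_{k,i} - mean_i) · (x_{k,j} - mean_j), with n-1 = 3.
  S[X_1,X_1] = ((0.25)·(0.25) + (0.25)·(0.25) + (-0.75)·(-0.75) + (0.25)·(0.25)) / 3 = 0.75/3 = 0.25
  S[X_1,X_2] = ((0.25)·(-1.5) + (0.25)·(0.5) + (-0.75)·(2.5) + (0.25)·(-1.5)) / 3 = -2.5/3 = -0.8333
  S[X_1,X_3] = ((0.25)·(2.5) + (0.25)·(-0.5) + (-0.75)·(-2.5) + (0.25)·(0.5)) / 3 = 2.5/3 = 0.8333
  S[X_2,X_2] = ((-1.5)·(-1.5) + (0.5)·(0.5) + (2.5)·(2.5) + (-1.5)·(-1.5)) / 3 = 11/3 = 3.6667
  S[X_2,X_3] = ((-1.5)·(2.5) + (0.5)·(-0.5) + (2.5)·(-2.5) + (-1.5)·(0.5)) / 3 = -11/3 = -3.6667
  S[X_3,X_3] = ((2.5)·(2.5) + (-0.5)·(-0.5) + (-2.5)·(-2.5) + (0.5)·(0.5)) / 3 = 13/3 = 4.3333

S is symmetric (S[j,i] = S[i,j]). Assembling:

S = [[0.25, -0.8333, 0.8333],
 [-0.8333, 3.6667, -3.6667],
 [0.8333, -3.6667, 4.3333]]


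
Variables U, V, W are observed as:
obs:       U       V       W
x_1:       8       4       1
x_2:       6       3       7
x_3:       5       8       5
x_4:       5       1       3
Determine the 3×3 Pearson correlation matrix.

Step 1 — column means:
  mean(U) = (8 + 6 + 5 + 5) / 4 = 24/4 = 6
  mean(V) = (4 + 3 + 8 + 1) / 4 = 16/4 = 4
  mean(W) = (1 + 7 + 5 + 3) / 4 = 16/4 = 4

Step 2 — sample variances and covariances s[i,j] = (1/(n-1)) · Σ_k (x_{k,i} - mean_i) · (x_{k,j} - mean_j), with n-1 = 3:
  s[U,U] = ((2)·(2) + (0)·(0) + (-1)·(-1) + (-1)·(-1)) / 3 = 6/3 = 2
  s[U,V] = ((2)·(0) + (0)·(-1) + (-1)·(4) + (-1)·(-3)) / 3 = -1/3 = -0.3333
  s[U,W] = ((2)·(-3) + (0)·(3) + (-1)·(1) + (-1)·(-1)) / 3 = -6/3 = -2
  s[V,V] = ((0)·(0) + (-1)·(-1) + (4)·(4) + (-3)·(-3)) / 3 = 26/3 = 8.6667
  s[V,W] = ((0)·(-3) + (-1)·(3) + (4)·(1) + (-3)·(-1)) / 3 = 4/3 = 1.3333
  s[W,W] = ((-3)·(-3) + (3)·(3) + (1)·(1) + (-1)·(-1)) / 3 = 20/3 = 6.6667
  Sample standard deviations s_i = √(s[i,i]):
  s(U) = √(2) = 1.4142
  s(V) = √(8.6667) = 2.9439
  s(W) = √(6.6667) = 2.582

Step 3 — r_{ij} = s_{ij} / (s_i · s_j):
  r[U,U] = 1 (diagonal).
  r[U,V] = -0.3333 / (1.4142 · 2.9439) = -0.3333 / 4.1633 = -0.0801
  r[U,W] = -2 / (1.4142 · 2.582) = -2 / 3.6515 = -0.5477
  r[V,V] = 1 (diagonal).
  r[V,W] = 1.3333 / (2.9439 · 2.582) = 1.3333 / 7.6012 = 0.1754
  r[W,W] = 1 (diagonal).

R is symmetric with unit diagonal. Assembling:

R = [[1, -0.0801, -0.5477],
 [-0.0801, 1, 0.1754],
 [-0.5477, 0.1754, 1]]


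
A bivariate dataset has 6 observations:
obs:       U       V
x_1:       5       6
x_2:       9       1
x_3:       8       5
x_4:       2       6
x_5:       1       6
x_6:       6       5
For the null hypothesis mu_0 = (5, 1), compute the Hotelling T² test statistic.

Step 1 — sample mean vector:
  mean(U) = (5 + 9 + 8 + 2 + 1 + 6) / 6 = 31/6 = 5.1667
  mean(V) = (6 + 1 + 5 + 6 + 6 + 5) / 6 = 29/6 = 4.8333
  x̄ = (5.1667, 4.8333),  deviation x̄ - mu_0 = (5.1667, 4.8333) - (5, 1) = (0.1667, 3.8333).

Step 2 — sample covariance matrix, S[i,j] = (1/(n-1)) · Σ_k (x_{k,i} - mean_i) · (x_{k,j} - mean_j), divisor n-1 = 5:
  S[U,U] = ((-0.1667)·(-0.1667) + (3.8333)·(3.8333) + (2.8333)·(2.8333) + (-3.1667)·(-3.1667) + (-4.1667)·(-4.1667) + (0.8333)·(0.8333)) / 5 = 50.8333/5 = 10.1667
  S[U,V] = ((-0.1667)·(1.1667) + (3.8333)·(-3.8333) + (2.8333)·(0.1667) + (-3.1667)·(1.1667) + (-4.1667)·(1.1667) + (0.8333)·(0.1667)) / 5 = -22.8333/5 = -4.5667
  S[V,V] = ((1.1667)·(1.1667) + (-3.8333)·(-3.8333) + (0.1667)·(0.1667) + (1.1667)·(1.1667) + (1.1667)·(1.1667) + (0.1667)·(0.1667)) / 5 = 18.8333/5 = 3.7667
  S = [[10.1667, -4.5667],
 [-4.5667, 3.7667]].

Step 3 — invert S. det(S) = 10.1667·3.7667 - (-4.5667)² = 17.44.
  S^{-1} = (1/det) · [[d, -b], [-b, a]] = [[0.216, 0.2619],
 [0.2619, 0.583]].

Step 4 — quadratic form (x̄ - mu_0)^T · S^{-1} · (x̄ - mu_0):
  S^{-1} · (x̄ - mu_0) = (1.0398, 2.2783),
  (x̄ - mu_0)^T · [...] = (0.1667)·(1.0398) + (3.8333)·(2.2783) = 8.9067.

Step 5 — scale by n: T² = 6 · 8.9067 = 53.4404.

T² ≈ 53.4404


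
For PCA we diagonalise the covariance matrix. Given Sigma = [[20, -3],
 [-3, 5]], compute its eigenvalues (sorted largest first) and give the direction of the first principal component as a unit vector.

Step 1 — characteristic polynomial of 2×2 Sigma:
  det(Sigma - λI) = λ² - trace · λ + det = 0.
  trace = 20 + 5 = 25, det = 20·5 - (-3)² = 91.
Step 2 — discriminant:
  Δ = trace² - 4·det = 625 - 364 = 261.
Step 3 — eigenvalues:
  λ = (trace ± √Δ)/2 = (25 ± 16.1555)/2,
  λ_1 = 20.5777,  λ_2 = 4.4223.

Step 4 — unit eigenvector for λ_1: solve (Sigma - λ_1 I)v = 0. First row:
  (20 - 20.5777)·v_x + (-3)·v_y = 0, i.e. (-0.5777)·v_x + (-3)·v_y = 0,
  so v ∝ (b, λ_1 - a) = (-3, 0.5777); multiply by -1 so the first entry is positive: u = (3, -0.5777).
  ||u|| = √((3)² + (-0.5777)²) = √(9.3338) ≈ 3.0551,
  v_1 = u/||u|| ≈ (0.982, -0.1891) (||v_1|| = 1).

λ_1 = 20.5777,  λ_2 = 4.4223;  v_1 ≈ (0.982, -0.1891)


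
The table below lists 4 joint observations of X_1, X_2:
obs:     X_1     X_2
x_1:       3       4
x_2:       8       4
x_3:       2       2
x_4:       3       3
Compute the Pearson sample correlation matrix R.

Step 1 — column means:
  mean(X_1) = (3 + 8 + 2 + 3) / 4 = 16/4 = 4
  mean(X_2) = (4 + 4 + 2 + 3) / 4 = 13/4 = 3.25

Step 2 — sample variances and covariances s[i,j] = (1/(n-1)) · Σ_k (x_{k,i} - mean_i) · (x_{k,j} - mean_j), with n-1 = 3:
  s[X_1,X_1] = ((-1)·(-1) + (4)·(4) + (-2)·(-2) + (-1)·(-1)) / 3 = 22/3 = 7.3333
  s[X_1,X_2] = ((-1)·(0.75) + (4)·(0.75) + (-2)·(-1.25) + (-1)·(-0.25)) / 3 = 5/3 = 1.6667
  s[X_2,X_2] = ((0.75)·(0.75) + (0.75)·(0.75) + (-1.25)·(-1.25) + (-0.25)·(-0.25)) / 3 = 2.75/3 = 0.9167
  Sample standard deviations s_i = √(s[i,i]):
  s(X_1) = √(7.3333) = 2.708
  s(X_2) = √(0.9167) = 0.9574

Step 3 — r_{ij} = s_{ij} / (s_i · s_j):
  r[X_1,X_1] = 1 (diagonal).
  r[X_1,X_2] = 1.6667 / (2.708 · 0.9574) = 1.6667 / 2.5927 = 0.6428
  r[X_2,X_2] = 1 (diagonal).

R is symmetric with unit diagonal. Assembling:

R = [[1, 0.6428],
 [0.6428, 1]]


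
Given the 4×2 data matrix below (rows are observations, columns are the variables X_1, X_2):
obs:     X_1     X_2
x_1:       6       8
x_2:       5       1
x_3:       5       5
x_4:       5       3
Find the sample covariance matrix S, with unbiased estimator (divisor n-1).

Step 1 — column means:
  mean(X_1) = (6 + 5 + 5 + 5) / 4 = 21/4 = 5.25
  mean(X_2) = (8 + 1 + 5 + 3) / 4 = 17/4 = 4.25

Step 2 — sample covariance S[i,j] = (1/(n-1)) · Σ_k (x_{k,i} - mean_i) · (x_{k,j} - mean_j), with n-1 = 3.
  S[X_1,X_1] = ((0.75)·(0.75) + (-0.25)·(-0.25) + (-0.25)·(-0.25) + (-0.25)·(-0.25)) / 3 = 0.75/3 = 0.25
  S[X_1,X_2] = ((0.75)·(3.75) + (-0.25)·(-3.25) + (-0.25)·(0.75) + (-0.25)·(-1.25)) / 3 = 3.75/3 = 1.25
  S[X_2,X_2] = ((3.75)·(3.75) + (-3.25)·(-3.25) + (0.75)·(0.75) + (-1.25)·(-1.25)) / 3 = 26.75/3 = 8.9167

S is symmetric (S[j,i] = S[i,j]). Assembling:

S = [[0.25, 1.25],
 [1.25, 8.9167]]


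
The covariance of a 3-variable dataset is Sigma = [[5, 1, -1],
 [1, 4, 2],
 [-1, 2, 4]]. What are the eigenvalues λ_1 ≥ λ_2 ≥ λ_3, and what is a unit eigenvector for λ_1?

Step 1 — characteristic polynomial p(λ) = det(λI - Sigma) = λ³ - tr·λ² + c_1·λ - det, where tr = trace, c_1 = sum of the principal 2×2 minors, det = det(Sigma):
  tr = 5 + 4 + 4 = 13,
  c_1 = (5·4 - (1)²) + (5·4 - (-1)²) + (4·4 - (2)²) = 19 + 19 + 12 = 50,
  det = 5·(4·4 - (2)²) - (1)·((1)·4 - (2)·(-1)) + (-1)·((1)·(2) - 4·(-1)) = 5·(12) - (1)·(6) + (-1)·(6) = 48.
  So p(λ) = λ³ - 13λ² + 50λ - 48.
Step 2 — look for an integer root (rational root theorem: any rational root is an integer divisor of 48). Testing λ = 6:
  p(6) = 216 - 468 + 300 - 48 = 0  ✓
  Dividing out (λ - 6): p(λ) = (λ - 6)(λ² - 7λ + 8).
Step 3 — remaining eigenvalues from the quadratic λ² - 7λ + 8 = 0:
  Δ = 7² - 4·8 = 49 - 32 = 17,  λ = (7 ± √17)/2 = (7 ± 4.1231)/2 ≈ 5.5616 or 1.4384.
  Sorted: λ_1 = 6,  λ_2 = 5.5616,  λ_3 = 1.4384  (check: sum = 13 = tr ✓).

Step 4 — unit eigenvector for λ_1 = 6: v spans the null space of (Sigma - λ_1 I), whose rows are
  r_1 = (-1, 1, -1),  r_2 = (1, -2, 2),  r_3 = (-1, 2, -2).
  v is orthogonal to every row, so take v ∝ r_1 × r_2 = ((1)·(2) - (-1)·(-2), (-1)·(1) - (-1)·(2), (-1)·(-2) - (1)·(1)) = (0, 1, 1).
  Let u = (0, 1, 1).
  ||u|| = √((0)² + (1)² + (1)²) = √(2) ≈ 1.4142,  v_1 = u/||u|| ≈ (0, 0.7071, 0.7071) (||v_1|| = 1).

λ_1 = 6,  λ_2 = 5.5616,  λ_3 = 1.4384;  v_1 ≈ (0, 0.7071, 0.7071)


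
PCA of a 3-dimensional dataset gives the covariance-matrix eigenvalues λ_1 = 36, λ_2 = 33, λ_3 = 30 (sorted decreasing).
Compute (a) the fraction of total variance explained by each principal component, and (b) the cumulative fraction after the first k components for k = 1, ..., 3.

Step 1 — total variance = trace(Sigma) = Σ λ_i = 36 + 33 + 30 = 99.

Step 2 — fraction explained by component i = λ_i / Σ λ:
  PC1: 36/99 = 0.3636
  PC2: 33/99 = 0.3333
  PC3: 30/99 = 0.303

Step 3 — cumulative fraction after k components = (λ_1 + ... + λ_k) / Σ λ:
  k = 1: 36/99 = 0.3636
  k = 2: (36 + 33)/99 = 69/99 = 0.697
  k = 3: (36 + 33 + 30)/99 = 99/99 = 1

Summary (fraction, with percent):

explained: PC1 0.3636 (36.36%), PC2 0.3333 (33.33%), PC3 0.303 (30.3%);  cumulative: 0.3636, 0.697, 1


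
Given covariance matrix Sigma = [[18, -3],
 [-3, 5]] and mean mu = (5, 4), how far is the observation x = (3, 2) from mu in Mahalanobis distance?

Step 1 — centre the observation: (x - mu) = (-2, -2).

Step 2 — invert Sigma. det(Sigma) = 18·5 - (-3)² = 81.
  Sigma^{-1} = (1/det) · [[d, -b], [-b, a]] = [[0.0617, 0.037],
 [0.037, 0.2222]].

Step 3 — form the quadratic (x - mu)^T · Sigma^{-1} · (x - mu):
  Sigma^{-1} · (x - mu) = (-0.1975, -0.5185).
  (x - mu)^T · [Sigma^{-1} · (x - mu)] = (-2)·(-0.1975) + (-2)·(-0.5185) = 1.4321.

Step 4 — take square root: d = √(1.4321) ≈ 1.1967.

d(x, mu) = √(1.4321) ≈ 1.1967


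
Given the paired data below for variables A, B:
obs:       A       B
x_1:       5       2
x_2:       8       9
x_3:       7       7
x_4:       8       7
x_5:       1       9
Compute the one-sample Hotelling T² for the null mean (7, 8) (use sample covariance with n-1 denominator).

Step 1 — sample mean vector:
  mean(A) = (5 + 8 + 7 + 8 + 1) / 5 = 29/5 = 5.8
  mean(B) = (2 + 9 + 7 + 7 + 9) / 5 = 34/5 = 6.8
  x̄ = (5.8, 6.8),  deviation x̄ - mu_0 = (5.8, 6.8) - (7, 8) = (-1.2, -1.2).

Step 2 — sample covariance matrix, S[i,j] = (1/(n-1)) · Σ_k (x_{k,i} - mean_i) · (x_{k,j} - mean_j), divisor n-1 = 4:
  S[A,A] = ((-0.8)·(-0.8) + (2.2)·(2.2) + (1.2)·(1.2) + (2.2)·(2.2) + (-4.8)·(-4.8)) / 4 = 34.8/4 = 8.7
  S[A,B] = ((-0.8)·(-4.8) + (2.2)·(2.2) + (1.2)·(0.2) + (2.2)·(0.2) + (-4.8)·(2.2)) / 4 = -1.2/4 = -0.3
  S[B,B] = ((-4.8)·(-4.8) + (2.2)·(2.2) + (0.2)·(0.2) + (0.2)·(0.2) + (2.2)·(2.2)) / 4 = 32.8/4 = 8.2
  S = [[8.7, -0.3],
 [-0.3, 8.2]].

Step 3 — invert S. det(S) = 8.7·8.2 - (-0.3)² = 71.25.
  S^{-1} = (1/det) · [[d, -b], [-b, a]] = [[0.1151, 0.0042],
 [0.0042, 0.1221]].

Step 4 — quadratic form (x̄ - mu_0)^T · S^{-1} · (x̄ - mu_0):
  S^{-1} · (x̄ - mu_0) = (-0.1432, -0.1516),
  (x̄ - mu_0)^T · [...] = (-1.2)·(-0.1432) + (-1.2)·(-0.1516) = 0.3537.

Step 5 — scale by n: T² = 5 · 0.3537 = 1.7684.

T² ≈ 1.7684


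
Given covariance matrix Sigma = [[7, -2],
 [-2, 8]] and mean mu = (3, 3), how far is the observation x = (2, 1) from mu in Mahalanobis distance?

Step 1 — centre the observation: (x - mu) = (-1, -2).

Step 2 — invert Sigma. det(Sigma) = 7·8 - (-2)² = 52.
  Sigma^{-1} = (1/det) · [[d, -b], [-b, a]] = [[0.1538, 0.0385],
 [0.0385, 0.1346]].

Step 3 — form the quadratic (x - mu)^T · Sigma^{-1} · (x - mu):
  Sigma^{-1} · (x - mu) = (-0.2308, -0.3077).
  (x - mu)^T · [Sigma^{-1} · (x - mu)] = (-1)·(-0.2308) + (-2)·(-0.3077) = 0.8462.

Step 4 — take square root: d = √(0.8462) ≈ 0.9199.

d(x, mu) = √(0.8462) ≈ 0.9199


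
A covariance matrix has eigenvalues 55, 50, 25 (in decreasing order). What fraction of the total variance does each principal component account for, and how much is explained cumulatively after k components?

Step 1 — total variance = trace(Sigma) = Σ λ_i = 55 + 50 + 25 = 130.

Step 2 — fraction explained by component i = λ_i / Σ λ:
  PC1: 55/130 = 0.4231
  PC2: 50/130 = 0.3846
  PC3: 25/130 = 0.1923

Step 3 — cumulative fraction after k components = (λ_1 + ... + λ_k) / Σ λ:
  k = 1: 55/130 = 0.4231
  k = 2: (55 + 50)/130 = 105/130 = 0.8077
  k = 3: (55 + 50 + 25)/130 = 130/130 = 1

Summary (fraction, with percent):

explained: PC1 0.4231 (42.31%), PC2 0.3846 (38.46%), PC3 0.1923 (19.23%);  cumulative: 0.4231, 0.8077, 1


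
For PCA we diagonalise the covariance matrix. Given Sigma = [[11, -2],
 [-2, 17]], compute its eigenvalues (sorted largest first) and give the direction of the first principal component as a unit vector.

Step 1 — characteristic polynomial of 2×2 Sigma:
  det(Sigma - λI) = λ² - trace · λ + det = 0.
  trace = 11 + 17 = 28, det = 11·17 - (-2)² = 183.
Step 2 — discriminant:
  Δ = trace² - 4·det = 784 - 732 = 52.
Step 3 — eigenvalues:
  λ = (trace ± √Δ)/2 = (28 ± 7.2111)/2,
  λ_1 = 17.6056,  λ_2 = 10.3944.

Step 4 — unit eigenvector for λ_1: solve (Sigma - λ_1 I)v = 0. First row:
  (11 - 17.6056)·v_x + (-2)·v_y = 0, i.e. (-6.6056)·v_x + (-2)·v_y = 0,
  so v ∝ (b, λ_1 - a) = (-2, 6.6056); multiply by -1 so the first entry is positive: u = (2, -6.6056).
  ||u|| = √((2)² + (-6.6056)²) = √(47.6333) ≈ 6.9017,
  v_1 = u/||u|| ≈ (0.2898, -0.9571) (||v_1|| = 1).

λ_1 = 17.6056,  λ_2 = 10.3944;  v_1 ≈ (0.2898, -0.9571)


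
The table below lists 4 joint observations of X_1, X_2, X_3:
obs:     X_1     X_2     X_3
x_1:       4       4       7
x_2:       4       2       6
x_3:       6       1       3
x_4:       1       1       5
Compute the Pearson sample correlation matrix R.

Step 1 — column means:
  mean(X_1) = (4 + 4 + 6 + 1) / 4 = 15/4 = 3.75
  mean(X_2) = (4 + 2 + 1 + 1) / 4 = 8/4 = 2
  mean(X_3) = (7 + 6 + 3 + 5) / 4 = 21/4 = 5.25

Step 2 — sample variances and covariances s[i,j] = (1/(n-1)) · Σ_k (x_{k,i} - mean_i) · (x_{k,j} - mean_j), with n-1 = 3:
  s[X_1,X_1] = ((0.25)·(0.25) + (0.25)·(0.25) + (2.25)·(2.25) + (-2.75)·(-2.75)) / 3 = 12.75/3 = 4.25
  s[X_1,X_2] = ((0.25)·(2) + (0.25)·(0) + (2.25)·(-1) + (-2.75)·(-1)) / 3 = 1/3 = 0.3333
  s[X_1,X_3] = ((0.25)·(1.75) + (0.25)·(0.75) + (2.25)·(-2.25) + (-2.75)·(-0.25)) / 3 = -3.75/3 = -1.25
  s[X_2,X_2] = ((2)·(2) + (0)·(0) + (-1)·(-1) + (-1)·(-1)) / 3 = 6/3 = 2
  s[X_2,X_3] = ((2)·(1.75) + (0)·(0.75) + (-1)·(-2.25) + (-1)·(-0.25)) / 3 = 6/3 = 2
  s[X_3,X_3] = ((1.75)·(1.75) + (0.75)·(0.75) + (-2.25)·(-2.25) + (-0.25)·(-0.25)) / 3 = 8.75/3 = 2.9167
  Sample standard deviations s_i = √(s[i,i]):
  s(X_1) = √(4.25) = 2.0616
  s(X_2) = √(2) = 1.4142
  s(X_3) = √(2.9167) = 1.7078

Step 3 — r_{ij} = s_{ij} / (s_i · s_j):
  r[X_1,X_1] = 1 (diagonal).
  r[X_1,X_2] = 0.3333 / (2.0616 · 1.4142) = 0.3333 / 2.9155 = 0.1143
  r[X_1,X_3] = -1.25 / (2.0616 · 1.7078) = -1.25 / 3.5208 = -0.355
  r[X_2,X_2] = 1 (diagonal).
  r[X_2,X_3] = 2 / (1.4142 · 1.7078) = 2 / 2.4152 = 0.8281
  r[X_3,X_3] = 1 (diagonal).

R is symmetric with unit diagonal. Assembling:

R = [[1, 0.1143, -0.355],
 [0.1143, 1, 0.8281],
 [-0.355, 0.8281, 1]]


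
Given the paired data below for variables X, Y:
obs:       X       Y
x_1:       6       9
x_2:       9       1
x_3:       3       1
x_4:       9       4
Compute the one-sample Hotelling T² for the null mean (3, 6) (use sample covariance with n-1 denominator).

Step 1 — sample mean vector:
  mean(X) = (6 + 9 + 3 + 9) / 4 = 27/4 = 6.75
  mean(Y) = (9 + 1 + 1 + 4) / 4 = 15/4 = 3.75
  x̄ = (6.75, 3.75),  deviation x̄ - mu_0 = (6.75, 3.75) - (3, 6) = (3.75, -2.25).

Step 2 — sample covariance matrix, S[i,j] = (1/(n-1)) · Σ_k (x_{k,i} - mean_i) · (x_{k,j} - mean_j), divisor n-1 = 3:
  S[X,X] = ((-0.75)·(-0.75) + (2.25)·(2.25) + (-3.75)·(-3.75) + (2.25)·(2.25)) / 3 = 24.75/3 = 8.25
  S[X,Y] = ((-0.75)·(5.25) + (2.25)·(-2.75) + (-3.75)·(-2.75) + (2.25)·(0.25)) / 3 = 0.75/3 = 0.25
  S[Y,Y] = ((5.25)·(5.25) + (-2.75)·(-2.75) + (-2.75)·(-2.75) + (0.25)·(0.25)) / 3 = 42.75/3 = 14.25
  S = [[8.25, 0.25],
 [0.25, 14.25]].

Step 3 — invert S. det(S) = 8.25·14.25 - (0.25)² = 117.5.
  S^{-1} = (1/det) · [[d, -b], [-b, a]] = [[0.1213, -0.0021],
 [-0.0021, 0.0702]].

Step 4 — quadratic form (x̄ - mu_0)^T · S^{-1} · (x̄ - mu_0):
  S^{-1} · (x̄ - mu_0) = (0.4596, -0.166),
  (x̄ - mu_0)^T · [...] = (3.75)·(0.4596) + (-2.25)·(-0.166) = 2.0968.

Step 5 — scale by n: T² = 4 · 2.0968 = 8.3872.

T² ≈ 8.3872


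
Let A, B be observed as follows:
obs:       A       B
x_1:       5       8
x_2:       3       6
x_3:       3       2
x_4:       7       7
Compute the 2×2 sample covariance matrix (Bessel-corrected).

Step 1 — column means:
  mean(A) = (5 + 3 + 3 + 7) / 4 = 18/4 = 4.5
  mean(B) = (8 + 6 + 2 + 7) / 4 = 23/4 = 5.75

Step 2 — sample covariance S[i,j] = (1/(n-1)) · Σ_k (x_{k,i} - mean_i) · (x_{k,j} - mean_j), with n-1 = 3.
  S[A,A] = ((0.5)·(0.5) + (-1.5)·(-1.5) + (-1.5)·(-1.5) + (2.5)·(2.5)) / 3 = 11/3 = 3.6667
  S[A,B] = ((0.5)·(2.25) + (-1.5)·(0.25) + (-1.5)·(-3.75) + (2.5)·(1.25)) / 3 = 9.5/3 = 3.1667
  S[B,B] = ((2.25)·(2.25) + (0.25)·(0.25) + (-3.75)·(-3.75) + (1.25)·(1.25)) / 3 = 20.75/3 = 6.9167

S is symmetric (S[j,i] = S[i,j]). Assembling:

S = [[3.6667, 3.1667],
 [3.1667, 6.9167]]


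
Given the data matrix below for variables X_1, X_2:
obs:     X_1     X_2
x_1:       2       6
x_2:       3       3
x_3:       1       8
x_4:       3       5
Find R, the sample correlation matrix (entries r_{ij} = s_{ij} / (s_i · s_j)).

Step 1 — column means:
  mean(X_1) = (2 + 3 + 1 + 3) / 4 = 9/4 = 2.25
  mean(X_2) = (6 + 3 + 8 + 5) / 4 = 22/4 = 5.5

Step 2 — sample variances and covariances s[i,j] = (1/(n-1)) · Σ_k (x_{k,i} - mean_i) · (x_{k,j} - mean_j), with n-1 = 3:
  s[X_1,X_1] = ((-0.25)·(-0.25) + (0.75)·(0.75) + (-1.25)·(-1.25) + (0.75)·(0.75)) / 3 = 2.75/3 = 0.9167
  s[X_1,X_2] = ((-0.25)·(0.5) + (0.75)·(-2.5) + (-1.25)·(2.5) + (0.75)·(-0.5)) / 3 = -5.5/3 = -1.8333
  s[X_2,X_2] = ((0.5)·(0.5) + (-2.5)·(-2.5) + (2.5)·(2.5) + (-0.5)·(-0.5)) / 3 = 13/3 = 4.3333
  Sample standard deviations s_i = √(s[i,i]):
  s(X_1) = √(0.9167) = 0.9574
  s(X_2) = √(4.3333) = 2.0817

Step 3 — r_{ij} = s_{ij} / (s_i · s_j):
  r[X_1,X_1] = 1 (diagonal).
  r[X_1,X_2] = -1.8333 / (0.9574 · 2.0817) = -1.8333 / 1.993 = -0.9199
  r[X_2,X_2] = 1 (diagonal).

R is symmetric with unit diagonal. Assembling:

R = [[1, -0.9199],
 [-0.9199, 1]]


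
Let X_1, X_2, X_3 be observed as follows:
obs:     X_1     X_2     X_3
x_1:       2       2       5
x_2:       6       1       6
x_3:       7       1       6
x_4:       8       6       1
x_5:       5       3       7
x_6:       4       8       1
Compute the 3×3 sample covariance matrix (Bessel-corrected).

Step 1 — column means:
  mean(X_1) = (2 + 6 + 7 + 8 + 5 + 4) / 6 = 32/6 = 5.3333
  mean(X_2) = (2 + 1 + 1 + 6 + 3 + 8) / 6 = 21/6 = 3.5
  mean(X_3) = (5 + 6 + 6 + 1 + 7 + 1) / 6 = 26/6 = 4.3333

Step 2 — sample covariance S[i,j] = (1/(n-1)) · Σ_k (x_{k,i} - mean_i) · (x_{k,j} - mean_j), with n-1 = 5.
  S[X_1,X_1] = ((-3.3333)·(-3.3333) + (0.6667)·(0.6667) + (1.6667)·(1.6667) + (2.6667)·(2.6667) + (-0.3333)·(-0.3333) + (-1.3333)·(-1.3333)) / 5 = 23.3333/5 = 4.6667
  S[X_1,X_2] = ((-3.3333)·(-1.5) + (0.6667)·(-2.5) + (1.6667)·(-2.5) + (2.6667)·(2.5) + (-0.3333)·(-0.5) + (-1.3333)·(4.5)) / 5 = 0/5 = 0
  S[X_1,X_3] = ((-3.3333)·(0.6667) + (0.6667)·(1.6667) + (1.6667)·(1.6667) + (2.6667)·(-3.3333) + (-0.3333)·(2.6667) + (-1.3333)·(-3.3333)) / 5 = -3.6667/5 = -0.7333
  S[X_2,X_2] = ((-1.5)·(-1.5) + (-2.5)·(-2.5) + (-2.5)·(-2.5) + (2.5)·(2.5) + (-0.5)·(-0.5) + (4.5)·(4.5)) / 5 = 41.5/5 = 8.3
  S[X_2,X_3] = ((-1.5)·(0.6667) + (-2.5)·(1.6667) + (-2.5)·(1.6667) + (2.5)·(-3.3333) + (-0.5)·(2.6667) + (4.5)·(-3.3333)) / 5 = -34/5 = -6.8
  S[X_3,X_3] = ((0.6667)·(0.6667) + (1.6667)·(1.6667) + (1.6667)·(1.6667) + (-3.3333)·(-3.3333) + (2.6667)·(2.6667) + (-3.3333)·(-3.3333)) / 5 = 35.3333/5 = 7.0667

S is symmetric (S[j,i] = S[i,j]). Assembling:

S = [[4.6667, 0, -0.7333],
 [0, 8.3, -6.8],
 [-0.7333, -6.8, 7.0667]]


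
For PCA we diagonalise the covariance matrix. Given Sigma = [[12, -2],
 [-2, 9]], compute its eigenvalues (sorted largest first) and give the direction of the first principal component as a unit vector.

Step 1 — characteristic polynomial of 2×2 Sigma:
  det(Sigma - λI) = λ² - trace · λ + det = 0.
  trace = 12 + 9 = 21, det = 12·9 - (-2)² = 104.
Step 2 — discriminant:
  Δ = trace² - 4·det = 441 - 416 = 25.
Step 3 — eigenvalues:
  λ = (trace ± √Δ)/2 = (21 ± 5)/2,
  λ_1 = 13,  λ_2 = 8.

Step 4 — unit eigenvector for λ_1: solve (Sigma - λ_1 I)v = 0. First row:
  (12 - 13)·v_x + (-2)·v_y = 0, i.e. (-1)·v_x + (-2)·v_y = 0,
  so v ∝ (b, λ_1 - a) = (-2, 1); multiply by -1 so the first entry is positive: u = (2, -1).
  ||u|| = √((2)² + (-1)²) = √(5) ≈ 2.2361,
  v_1 = u/||u|| ≈ (0.8944, -0.4472) (||v_1|| = 1).

λ_1 = 13,  λ_2 = 8;  v_1 ≈ (0.8944, -0.4472)
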